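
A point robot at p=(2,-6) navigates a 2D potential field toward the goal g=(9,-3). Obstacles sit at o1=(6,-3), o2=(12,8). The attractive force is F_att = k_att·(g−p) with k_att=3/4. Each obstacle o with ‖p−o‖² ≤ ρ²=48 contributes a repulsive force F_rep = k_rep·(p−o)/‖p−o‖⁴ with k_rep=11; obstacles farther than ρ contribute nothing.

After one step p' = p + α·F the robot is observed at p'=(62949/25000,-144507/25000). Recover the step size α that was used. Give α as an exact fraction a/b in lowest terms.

α = 1/10

F_att = 3/4·(g−p) = 3/4·(7,3) = (5.2500,2.2500)
o1: d²=25 ≤ ρ²=48; F_rep = 11·(-4,-3)/25² = (-0.0704,-0.0528)
o2: d²=296 > ρ²=48 → inactive
F = F_att + ΣF_rep = (5.1796,2.1972)
Δp = p'−p = (0.5180,0.2197); α = Δx/Fx = (12949/25000) / (12949/2500) = 1/10
check: Δy/Fy = (5493/25000) / (5493/2500) = 1/10 ✓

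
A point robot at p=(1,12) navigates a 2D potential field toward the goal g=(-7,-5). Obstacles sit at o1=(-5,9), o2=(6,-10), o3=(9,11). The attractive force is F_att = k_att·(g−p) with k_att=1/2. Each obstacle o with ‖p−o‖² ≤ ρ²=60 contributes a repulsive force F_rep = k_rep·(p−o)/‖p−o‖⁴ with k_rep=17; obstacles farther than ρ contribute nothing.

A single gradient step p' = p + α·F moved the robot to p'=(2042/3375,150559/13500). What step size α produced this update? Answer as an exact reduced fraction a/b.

F_att = 1/2·(g−p) = 1/2·(-8,-17) = (-4.0000,-8.5000)
o1: d²=45 ≤ ρ²=60; F_rep = 17·(6,3)/45² = (0.0504,0.0252)
o2: d²=509 > ρ²=60 → inactive
o3: d²=65 > ρ²=60 → inactive
F = F_att + ΣF_rep = (-3.9496,-8.4748)
Δp = p'−p = (-0.3950,-0.8475); α = Δx/Fx = (-1333/3375) / (-2666/675) = 1/10
check: Δy/Fy = (-11441/13500) / (-11441/1350) = 1/10 ✓

α = 1/10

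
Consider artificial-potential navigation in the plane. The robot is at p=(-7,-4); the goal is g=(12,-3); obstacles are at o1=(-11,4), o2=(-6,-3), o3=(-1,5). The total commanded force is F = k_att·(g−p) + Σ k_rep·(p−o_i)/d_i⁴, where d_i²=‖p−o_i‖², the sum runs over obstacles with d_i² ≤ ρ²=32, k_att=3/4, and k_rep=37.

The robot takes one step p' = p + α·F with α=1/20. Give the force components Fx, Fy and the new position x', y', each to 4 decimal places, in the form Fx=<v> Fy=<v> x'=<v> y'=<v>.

F_att = 3/4·(g−p) = 3/4·(19,1) = (14.2500,0.7500)
o1: d²=80 > ρ²=32 → inactive
o2: d²=2 ≤ ρ²=32; F_rep = 37·(-1,-1)/2² = (-9.2500,-9.2500)
o3: d²=117 > ρ²=32 → inactive
F = F_att + ΣF_rep = (5.0000,-8.5000)
p' = p + 1/20·F = (-6.7500,-4.4250)

Fx=5.0000 Fy=-8.5000 x'=-6.7500 y'=-4.4250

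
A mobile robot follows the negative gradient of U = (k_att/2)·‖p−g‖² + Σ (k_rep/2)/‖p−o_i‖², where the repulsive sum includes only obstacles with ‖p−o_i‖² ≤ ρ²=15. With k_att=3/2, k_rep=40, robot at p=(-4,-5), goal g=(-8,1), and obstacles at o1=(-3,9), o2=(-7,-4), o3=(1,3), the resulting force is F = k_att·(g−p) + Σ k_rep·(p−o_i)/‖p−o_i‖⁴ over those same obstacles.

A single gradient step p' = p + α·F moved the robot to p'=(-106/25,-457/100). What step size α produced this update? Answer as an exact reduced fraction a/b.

α = 1/20

F_att = 3/2·(g−p) = 3/2·(-4,6) = (-6.0000,9.0000)
o1: d²=197 > ρ²=15 → inactive
o2: d²=10 ≤ ρ²=15; F_rep = 40·(3,-1)/10² = (1.2000,-0.4000)
o3: d²=89 > ρ²=15 → inactive
F = F_att + ΣF_rep = (-4.8000,8.6000)
Δp = p'−p = (-0.2400,0.4300); α = Δx/Fx = (-6/25) / (-24/5) = 1/20
check: Δy/Fy = (43/100) / (43/5) = 1/20 ✓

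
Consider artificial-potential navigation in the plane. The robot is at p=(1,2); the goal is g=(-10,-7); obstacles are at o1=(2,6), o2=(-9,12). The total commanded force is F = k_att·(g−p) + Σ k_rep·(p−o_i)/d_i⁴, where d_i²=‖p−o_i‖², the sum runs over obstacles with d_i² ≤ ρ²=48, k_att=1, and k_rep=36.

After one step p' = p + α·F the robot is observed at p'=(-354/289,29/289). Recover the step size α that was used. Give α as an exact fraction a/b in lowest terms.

F_att = 1·(g−p) = 1·(-11,-9) = (-11.0000,-9.0000)
o1: d²=17 ≤ ρ²=48; F_rep = 36·(-1,-4)/17² = (-0.1246,-0.4983)
o2: d²=200 > ρ²=48 → inactive
F = F_att + ΣF_rep = (-11.1246,-9.4983)
Δp = p'−p = (-2.2249,-1.8997); α = Δx/Fx = (-643/289) / (-3215/289) = 1/5
check: Δy/Fy = (-549/289) / (-2745/289) = 1/5 ✓

α = 1/5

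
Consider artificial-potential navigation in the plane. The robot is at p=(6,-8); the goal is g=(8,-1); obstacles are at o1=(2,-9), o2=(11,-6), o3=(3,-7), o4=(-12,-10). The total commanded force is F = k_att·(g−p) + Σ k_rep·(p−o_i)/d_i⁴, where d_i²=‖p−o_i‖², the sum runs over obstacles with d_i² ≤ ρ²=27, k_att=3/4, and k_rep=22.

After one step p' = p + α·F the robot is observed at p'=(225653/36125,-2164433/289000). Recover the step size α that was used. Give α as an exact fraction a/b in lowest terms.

F_att = 3/4·(g−p) = 3/4·(2,7) = (1.5000,5.2500)
o1: d²=17 ≤ ρ²=27; F_rep = 22·(4,1)/17² = (0.3045,0.0761)
o2: d²=29 > ρ²=27 → inactive
o3: d²=10 ≤ ρ²=27; F_rep = 22·(3,-1)/10² = (0.6600,-0.2200)
o4: d²=328 > ρ²=27 → inactive
F = F_att + ΣF_rep = (2.4645,5.1061)
Δp = p'−p = (0.2464,0.5106); α = Δx/Fx = (8903/36125) / (17806/7225) = 1/10
check: Δy/Fy = (147567/289000) / (147567/28900) = 1/10 ✓

α = 1/10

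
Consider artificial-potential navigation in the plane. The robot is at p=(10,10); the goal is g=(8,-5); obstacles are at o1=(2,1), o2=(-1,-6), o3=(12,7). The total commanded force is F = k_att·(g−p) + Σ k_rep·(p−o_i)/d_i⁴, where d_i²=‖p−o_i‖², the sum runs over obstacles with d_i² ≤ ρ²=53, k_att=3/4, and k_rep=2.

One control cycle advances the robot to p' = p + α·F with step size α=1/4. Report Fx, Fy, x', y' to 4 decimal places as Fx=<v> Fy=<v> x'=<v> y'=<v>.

F_att = 3/4·(g−p) = 3/4·(-2,-15) = (-1.5000,-11.2500)
o1: d²=145 > ρ²=53 → inactive
o2: d²=377 > ρ²=53 → inactive
o3: d²=13 ≤ ρ²=53; F_rep = 2·(-2,3)/13² = (-0.0237,0.0355)
F = F_att + ΣF_rep = (-1.5237,-11.2145)
p' = p + 1/4·F = (9.6191,7.1964)

Fx=-1.5237 Fy=-11.2145 x'=9.6191 y'=7.1964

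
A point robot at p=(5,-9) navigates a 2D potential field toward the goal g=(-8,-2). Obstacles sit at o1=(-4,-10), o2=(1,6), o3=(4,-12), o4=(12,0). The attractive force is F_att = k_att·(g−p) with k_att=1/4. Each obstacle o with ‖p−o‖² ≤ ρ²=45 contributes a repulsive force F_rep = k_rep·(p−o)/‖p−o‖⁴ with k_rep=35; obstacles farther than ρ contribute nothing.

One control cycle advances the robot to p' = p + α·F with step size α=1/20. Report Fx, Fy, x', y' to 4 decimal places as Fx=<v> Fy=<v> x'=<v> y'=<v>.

Fx=-2.9000 Fy=2.8000 x'=4.8550 y'=-8.8600

F_att = 1/4·(g−p) = 1/4·(-13,7) = (-3.2500,1.7500)
o1: d²=82 > ρ²=45 → inactive
o2: d²=241 > ρ²=45 → inactive
o3: d²=10 ≤ ρ²=45; F_rep = 35·(1,3)/10² = (0.3500,1.0500)
o4: d²=130 > ρ²=45 → inactive
F = F_att + ΣF_rep = (-2.9000,2.8000)
p' = p + 1/20·F = (4.8550,-8.8600)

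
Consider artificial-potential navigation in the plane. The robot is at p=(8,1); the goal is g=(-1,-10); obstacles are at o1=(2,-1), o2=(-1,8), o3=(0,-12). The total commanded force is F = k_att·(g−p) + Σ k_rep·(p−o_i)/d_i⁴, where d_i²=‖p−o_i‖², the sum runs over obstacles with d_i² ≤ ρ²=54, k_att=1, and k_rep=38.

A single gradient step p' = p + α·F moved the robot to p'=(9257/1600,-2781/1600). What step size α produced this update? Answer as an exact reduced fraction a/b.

F_att = 1·(g−p) = 1·(-9,-11) = (-9.0000,-11.0000)
o1: d²=40 ≤ ρ²=54; F_rep = 38·(6,2)/40² = (0.1425,0.0475)
o2: d²=130 > ρ²=54 → inactive
o3: d²=233 > ρ²=54 → inactive
F = F_att + ΣF_rep = (-8.8575,-10.9525)
Δp = p'−p = (-2.2144,-2.7381); α = Δx/Fx = (-3543/1600) / (-3543/400) = 1/4
check: Δy/Fy = (-4381/1600) / (-4381/400) = 1/4 ✓

α = 1/4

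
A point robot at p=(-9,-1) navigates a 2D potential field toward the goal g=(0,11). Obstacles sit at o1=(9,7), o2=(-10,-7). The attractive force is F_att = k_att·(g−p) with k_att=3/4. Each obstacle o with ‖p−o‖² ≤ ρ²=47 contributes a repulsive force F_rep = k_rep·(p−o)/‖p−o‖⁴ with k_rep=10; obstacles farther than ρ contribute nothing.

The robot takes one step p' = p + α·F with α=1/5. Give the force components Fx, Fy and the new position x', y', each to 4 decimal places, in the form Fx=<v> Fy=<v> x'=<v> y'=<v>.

Fx=6.7573 Fy=9.0438 x'=-7.6485 y'=0.8088

F_att = 3/4·(g−p) = 3/4·(9,12) = (6.7500,9.0000)
o1: d²=388 > ρ²=47 → inactive
o2: d²=37 ≤ ρ²=47; F_rep = 10·(1,6)/37² = (0.0073,0.0438)
F = F_att + ΣF_rep = (6.7573,9.0438)
p' = p + 1/5·F = (-7.6485,0.8088)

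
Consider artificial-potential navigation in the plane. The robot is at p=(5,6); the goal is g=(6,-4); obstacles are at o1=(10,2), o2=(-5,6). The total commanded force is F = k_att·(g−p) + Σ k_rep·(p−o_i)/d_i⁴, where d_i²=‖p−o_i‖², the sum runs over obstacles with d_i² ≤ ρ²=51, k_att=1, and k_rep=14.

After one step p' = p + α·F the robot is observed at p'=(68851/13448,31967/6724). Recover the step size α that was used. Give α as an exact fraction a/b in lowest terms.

F_att = 1·(g−p) = 1·(1,-10) = (1.0000,-10.0000)
o1: d²=41 ≤ ρ²=51; F_rep = 14·(-5,4)/41² = (-0.0416,0.0333)
o2: d²=100 > ρ²=51 → inactive
F = F_att + ΣF_rep = (0.9584,-9.9667)
Δp = p'−p = (0.1198,-1.2458); α = Δx/Fx = (1611/13448) / (1611/1681) = 1/8
check: Δy/Fy = (-8377/6724) / (-16754/1681) = 1/8 ✓

α = 1/8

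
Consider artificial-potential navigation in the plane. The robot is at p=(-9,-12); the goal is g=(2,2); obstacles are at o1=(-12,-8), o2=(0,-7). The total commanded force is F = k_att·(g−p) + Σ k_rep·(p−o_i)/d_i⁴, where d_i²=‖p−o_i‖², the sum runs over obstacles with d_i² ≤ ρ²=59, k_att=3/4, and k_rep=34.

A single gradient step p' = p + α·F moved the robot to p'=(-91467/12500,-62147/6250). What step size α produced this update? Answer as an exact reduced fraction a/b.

α = 1/5

F_att = 3/4·(g−p) = 3/4·(11,14) = (8.2500,10.5000)
o1: d²=25 ≤ ρ²=59; F_rep = 34·(3,-4)/25² = (0.1632,-0.2176)
o2: d²=106 > ρ²=59 → inactive
F = F_att + ΣF_rep = (8.4132,10.2824)
Δp = p'−p = (1.6826,2.0565); α = Δx/Fx = (21033/12500) / (21033/2500) = 1/5
check: Δy/Fy = (12853/6250) / (12853/1250) = 1/5 ✓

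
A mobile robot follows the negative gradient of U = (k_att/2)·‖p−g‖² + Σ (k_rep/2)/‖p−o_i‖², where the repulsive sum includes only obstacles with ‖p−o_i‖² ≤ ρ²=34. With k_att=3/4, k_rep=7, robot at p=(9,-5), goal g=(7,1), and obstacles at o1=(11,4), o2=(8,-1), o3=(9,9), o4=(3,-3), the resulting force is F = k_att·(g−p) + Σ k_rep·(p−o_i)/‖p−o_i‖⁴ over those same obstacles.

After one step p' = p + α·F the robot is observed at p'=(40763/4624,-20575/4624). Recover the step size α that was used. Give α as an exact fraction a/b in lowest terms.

F_att = 3/4·(g−p) = 3/4·(-2,6) = (-1.5000,4.5000)
o1: d²=85 > ρ²=34 → inactive
o2: d²=17 ≤ ρ²=34; F_rep = 7·(1,-4)/17² = (0.0242,-0.0969)
o3: d²=196 > ρ²=34 → inactive
o4: d²=40 > ρ²=34 → inactive
F = F_att + ΣF_rep = (-1.4758,4.4031)
Δp = p'−p = (-0.1845,0.5504); α = Δx/Fx = (-853/4624) / (-853/578) = 1/8
check: Δy/Fy = (2545/4624) / (2545/578) = 1/8 ✓

α = 1/8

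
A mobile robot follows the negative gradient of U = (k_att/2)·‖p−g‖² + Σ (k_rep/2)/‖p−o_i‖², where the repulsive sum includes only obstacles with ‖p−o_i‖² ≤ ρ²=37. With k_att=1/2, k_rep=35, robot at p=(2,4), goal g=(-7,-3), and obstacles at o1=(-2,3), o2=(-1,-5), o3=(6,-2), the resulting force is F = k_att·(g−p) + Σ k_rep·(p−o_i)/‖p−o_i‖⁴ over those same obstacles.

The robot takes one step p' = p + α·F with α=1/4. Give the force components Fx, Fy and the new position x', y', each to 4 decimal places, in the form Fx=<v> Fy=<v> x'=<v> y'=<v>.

Fx=-4.0156 Fy=-3.3789 x'=0.9961 y'=3.1553

F_att = 1/2·(g−p) = 1/2·(-9,-7) = (-4.5000,-3.5000)
o1: d²=17 ≤ ρ²=37; F_rep = 35·(4,1)/17² = (0.4844,0.1211)
o2: d²=90 > ρ²=37 → inactive
o3: d²=52 > ρ²=37 → inactive
F = F_att + ΣF_rep = (-4.0156,-3.3789)
p' = p + 1/4·F = (0.9961,3.1553)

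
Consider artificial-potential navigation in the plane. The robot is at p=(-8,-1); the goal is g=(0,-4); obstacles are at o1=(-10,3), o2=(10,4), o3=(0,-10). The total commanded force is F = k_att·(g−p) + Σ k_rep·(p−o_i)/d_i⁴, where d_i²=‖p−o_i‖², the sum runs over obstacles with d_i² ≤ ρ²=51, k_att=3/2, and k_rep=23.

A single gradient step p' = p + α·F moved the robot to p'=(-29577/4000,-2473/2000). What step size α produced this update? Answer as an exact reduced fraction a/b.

α = 1/20

F_att = 3/2·(g−p) = 3/2·(8,-3) = (12.0000,-4.5000)
o1: d²=20 ≤ ρ²=51; F_rep = 23·(2,-4)/20² = (0.1150,-0.2300)
o2: d²=349 > ρ²=51 → inactive
o3: d²=145 > ρ²=51 → inactive
F = F_att + ΣF_rep = (12.1150,-4.7300)
Δp = p'−p = (0.6058,-0.2365); α = Δx/Fx = (2423/4000) / (2423/200) = 1/20
check: Δy/Fy = (-473/2000) / (-473/100) = 1/20 ✓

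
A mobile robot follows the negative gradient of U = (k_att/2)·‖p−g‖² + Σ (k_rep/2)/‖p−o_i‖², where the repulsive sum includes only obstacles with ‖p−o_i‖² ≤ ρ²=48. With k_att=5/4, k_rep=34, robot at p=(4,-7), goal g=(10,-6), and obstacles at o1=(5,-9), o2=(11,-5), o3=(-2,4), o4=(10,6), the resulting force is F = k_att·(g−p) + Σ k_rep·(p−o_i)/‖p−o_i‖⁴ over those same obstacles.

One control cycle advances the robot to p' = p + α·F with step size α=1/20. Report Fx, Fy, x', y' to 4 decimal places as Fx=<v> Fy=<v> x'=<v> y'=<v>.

Fx=6.1400 Fy=3.9700 x'=4.3070 y'=-6.8015

F_att = 5/4·(g−p) = 5/4·(6,1) = (7.5000,1.2500)
o1: d²=5 ≤ ρ²=48; F_rep = 34·(-1,2)/5² = (-1.3600,2.7200)
o2: d²=53 > ρ²=48 → inactive
o3: d²=157 > ρ²=48 → inactive
o4: d²=205 > ρ²=48 → inactive
F = F_att + ΣF_rep = (6.1400,3.9700)
p' = p + 1/20·F = (4.3070,-6.8015)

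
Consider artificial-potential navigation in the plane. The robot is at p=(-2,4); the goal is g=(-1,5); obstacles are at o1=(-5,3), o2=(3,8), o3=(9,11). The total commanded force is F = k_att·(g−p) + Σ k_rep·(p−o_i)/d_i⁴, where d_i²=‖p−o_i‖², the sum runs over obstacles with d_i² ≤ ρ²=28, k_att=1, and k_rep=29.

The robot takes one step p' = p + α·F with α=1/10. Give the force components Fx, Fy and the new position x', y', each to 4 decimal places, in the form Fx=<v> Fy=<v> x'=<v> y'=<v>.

F_att = 1·(g−p) = 1·(1,1) = (1.0000,1.0000)
o1: d²=10 ≤ ρ²=28; F_rep = 29·(3,1)/10² = (0.8700,0.2900)
o2: d²=41 > ρ²=28 → inactive
o3: d²=170 > ρ²=28 → inactive
F = F_att + ΣF_rep = (1.8700,1.2900)
p' = p + 1/10·F = (-1.8130,4.1290)

Fx=1.8700 Fy=1.2900 x'=-1.8130 y'=4.1290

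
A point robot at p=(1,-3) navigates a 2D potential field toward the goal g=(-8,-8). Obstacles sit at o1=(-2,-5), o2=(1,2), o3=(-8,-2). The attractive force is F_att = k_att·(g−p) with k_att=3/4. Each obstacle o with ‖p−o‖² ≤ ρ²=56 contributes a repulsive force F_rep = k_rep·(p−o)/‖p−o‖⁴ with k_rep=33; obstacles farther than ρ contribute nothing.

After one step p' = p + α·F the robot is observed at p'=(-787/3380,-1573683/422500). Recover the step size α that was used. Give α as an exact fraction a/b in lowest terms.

F_att = 3/4·(g−p) = 3/4·(-9,-5) = (-6.7500,-3.7500)
o1: d²=13 ≤ ρ²=56; F_rep = 33·(3,2)/13² = (0.5858,0.3905)
o2: d²=25 ≤ ρ²=56; F_rep = 33·(0,-5)/25² = (0.0000,-0.2640)
o3: d²=82 > ρ²=56 → inactive
F = F_att + ΣF_rep = (-6.1642,-3.6235)
Δp = p'−p = (-1.2328,-0.7247); α = Δx/Fx = (-4167/3380) / (-4167/676) = 1/5
check: Δy/Fy = (-306183/422500) / (-306183/84500) = 1/5 ✓

α = 1/5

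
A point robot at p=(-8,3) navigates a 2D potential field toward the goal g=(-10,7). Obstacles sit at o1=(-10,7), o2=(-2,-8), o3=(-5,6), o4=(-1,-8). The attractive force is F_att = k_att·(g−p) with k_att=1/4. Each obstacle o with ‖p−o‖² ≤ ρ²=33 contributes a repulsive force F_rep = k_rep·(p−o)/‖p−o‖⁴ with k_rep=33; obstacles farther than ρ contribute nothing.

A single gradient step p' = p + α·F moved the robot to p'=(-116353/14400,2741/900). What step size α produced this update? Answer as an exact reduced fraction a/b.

F_att = 1/4·(g−p) = 1/4·(-2,4) = (-0.5000,1.0000)
o1: d²=20 ≤ ρ²=33; F_rep = 33·(2,-4)/20² = (0.1650,-0.3300)
o2: d²=157 > ρ²=33 → inactive
o3: d²=18 ≤ ρ²=33; F_rep = 33·(-3,-3)/18² = (-0.3056,-0.3056)
o4: d²=170 > ρ²=33 → inactive
F = F_att + ΣF_rep = (-0.6406,0.3644)
Δp = p'−p = (-0.0801,0.0456); α = Δx/Fx = (-1153/14400) / (-1153/1800) = 1/8
check: Δy/Fy = (41/900) / (82/225) = 1/8 ✓

α = 1/8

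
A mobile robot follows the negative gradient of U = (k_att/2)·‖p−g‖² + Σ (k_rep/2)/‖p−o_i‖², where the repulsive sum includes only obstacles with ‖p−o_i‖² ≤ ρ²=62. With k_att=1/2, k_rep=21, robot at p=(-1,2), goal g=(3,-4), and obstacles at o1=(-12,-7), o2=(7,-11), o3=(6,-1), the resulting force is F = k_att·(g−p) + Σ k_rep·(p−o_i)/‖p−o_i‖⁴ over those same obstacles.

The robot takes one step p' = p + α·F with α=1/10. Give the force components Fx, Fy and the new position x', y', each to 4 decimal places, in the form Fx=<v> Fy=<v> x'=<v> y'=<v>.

F_att = 1/2·(g−p) = 1/2·(4,-6) = (2.0000,-3.0000)
o1: d²=202 > ρ²=62 → inactive
o2: d²=233 > ρ²=62 → inactive
o3: d²=58 ≤ ρ²=62; F_rep = 21·(-7,3)/58² = (-0.0437,0.0187)
F = F_att + ΣF_rep = (1.9563,-2.9813)
p' = p + 1/10·F = (-0.8044,1.7019)

Fx=1.9563 Fy=-2.9813 x'=-0.8044 y'=1.7019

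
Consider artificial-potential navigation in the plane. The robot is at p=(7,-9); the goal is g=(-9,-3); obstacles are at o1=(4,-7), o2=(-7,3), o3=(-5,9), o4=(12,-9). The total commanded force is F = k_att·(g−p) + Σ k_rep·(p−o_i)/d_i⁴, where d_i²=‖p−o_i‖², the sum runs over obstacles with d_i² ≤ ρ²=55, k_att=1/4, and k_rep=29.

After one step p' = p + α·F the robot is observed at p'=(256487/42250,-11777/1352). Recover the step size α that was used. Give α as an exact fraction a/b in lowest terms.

α = 1/4

F_att = 1/4·(g−p) = 1/4·(-16,6) = (-4.0000,1.5000)
o1: d²=13 ≤ ρ²=55; F_rep = 29·(3,-2)/13² = (0.5148,-0.3432)
o2: d²=340 > ρ²=55 → inactive
o3: d²=468 > ρ²=55 → inactive
o4: d²=25 ≤ ρ²=55; F_rep = 29·(-5,0)/25² = (-0.2320,0.0000)
F = F_att + ΣF_rep = (-3.7172,1.1568)
Δp = p'−p = (-0.9293,0.2892); α = Δx/Fx = (-39263/42250) / (-78526/21125) = 1/4
check: Δy/Fy = (391/1352) / (391/338) = 1/4 ✓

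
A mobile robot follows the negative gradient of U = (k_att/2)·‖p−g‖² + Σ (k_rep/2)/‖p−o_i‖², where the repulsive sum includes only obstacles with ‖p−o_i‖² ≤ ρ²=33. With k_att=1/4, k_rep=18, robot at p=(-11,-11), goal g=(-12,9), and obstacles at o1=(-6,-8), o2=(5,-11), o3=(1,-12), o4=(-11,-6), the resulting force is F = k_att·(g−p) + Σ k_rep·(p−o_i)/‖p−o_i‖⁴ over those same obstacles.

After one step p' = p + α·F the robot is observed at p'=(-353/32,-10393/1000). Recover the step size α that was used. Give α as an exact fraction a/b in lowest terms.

α = 1/8

F_att = 1/4·(g−p) = 1/4·(-1,20) = (-0.2500,5.0000)
o1: d²=34 > ρ²=33 → inactive
o2: d²=256 > ρ²=33 → inactive
o3: d²=145 > ρ²=33 → inactive
o4: d²=25 ≤ ρ²=33; F_rep = 18·(0,-5)/25² = (0.0000,-0.1440)
F = F_att + ΣF_rep = (-0.2500,4.8560)
Δp = p'−p = (-0.0312,0.6070); α = Δx/Fx = (-1/32) / (-1/4) = 1/8
check: Δy/Fy = (607/1000) / (607/125) = 1/8 ✓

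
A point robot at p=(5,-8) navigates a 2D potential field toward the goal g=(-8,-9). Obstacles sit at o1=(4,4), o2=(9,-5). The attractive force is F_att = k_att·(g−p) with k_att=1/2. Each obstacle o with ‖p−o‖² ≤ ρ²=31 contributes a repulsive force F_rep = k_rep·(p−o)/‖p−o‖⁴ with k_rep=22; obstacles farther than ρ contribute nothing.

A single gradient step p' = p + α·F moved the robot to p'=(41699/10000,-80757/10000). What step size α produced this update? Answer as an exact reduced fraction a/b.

α = 1/8

F_att = 1/2·(g−p) = 1/2·(-13,-1) = (-6.5000,-0.5000)
o1: d²=145 > ρ²=31 → inactive
o2: d²=25 ≤ ρ²=31; F_rep = 22·(-4,-3)/25² = (-0.1408,-0.1056)
F = F_att + ΣF_rep = (-6.6408,-0.6056)
Δp = p'−p = (-0.8301,-0.0757); α = Δx/Fx = (-8301/10000) / (-8301/1250) = 1/8
check: Δy/Fy = (-757/10000) / (-757/1250) = 1/8 ✓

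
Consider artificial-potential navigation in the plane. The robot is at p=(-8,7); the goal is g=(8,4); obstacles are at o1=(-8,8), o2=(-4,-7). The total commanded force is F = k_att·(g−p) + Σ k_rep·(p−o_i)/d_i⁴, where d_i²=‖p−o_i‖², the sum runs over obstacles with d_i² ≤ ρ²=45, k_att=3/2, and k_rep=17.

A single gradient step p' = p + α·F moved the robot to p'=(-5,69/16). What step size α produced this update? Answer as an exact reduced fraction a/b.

α = 1/8

F_att = 3/2·(g−p) = 3/2·(16,-3) = (24.0000,-4.5000)
o1: d²=1 ≤ ρ²=45; F_rep = 17·(0,-1)/1² = (0.0000,-17.0000)
o2: d²=212 > ρ²=45 → inactive
F = F_att + ΣF_rep = (24.0000,-21.5000)
Δp = p'−p = (3.0000,-2.6875); α = Δx/Fx = (3) / (24) = 1/8
check: Δy/Fy = (-43/16) / (-43/2) = 1/8 ✓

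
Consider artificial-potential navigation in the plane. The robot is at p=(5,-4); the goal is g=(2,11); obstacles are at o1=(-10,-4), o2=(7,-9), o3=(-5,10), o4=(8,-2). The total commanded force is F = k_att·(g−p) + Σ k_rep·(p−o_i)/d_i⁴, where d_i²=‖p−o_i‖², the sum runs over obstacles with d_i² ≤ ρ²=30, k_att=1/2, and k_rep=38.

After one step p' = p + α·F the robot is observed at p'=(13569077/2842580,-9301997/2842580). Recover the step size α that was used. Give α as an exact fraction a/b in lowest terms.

F_att = 1/2·(g−p) = 1/2·(-3,15) = (-1.5000,7.5000)
o1: d²=225 > ρ²=30 → inactive
o2: d²=29 ≤ ρ²=30; F_rep = 38·(-2,5)/29² = (-0.0904,0.2259)
o3: d²=296 > ρ²=30 → inactive
o4: d²=13 ≤ ρ²=30; F_rep = 38·(-3,-2)/13² = (-0.6746,-0.4497)
F = F_att + ΣF_rep = (-2.2649,7.2762)
Δp = p'−p = (-0.2265,0.7276); α = Δx/Fx = (-643823/2842580) / (-643823/284258) = 1/10
check: Δy/Fy = (2068323/2842580) / (2068323/284258) = 1/10 ✓

α = 1/10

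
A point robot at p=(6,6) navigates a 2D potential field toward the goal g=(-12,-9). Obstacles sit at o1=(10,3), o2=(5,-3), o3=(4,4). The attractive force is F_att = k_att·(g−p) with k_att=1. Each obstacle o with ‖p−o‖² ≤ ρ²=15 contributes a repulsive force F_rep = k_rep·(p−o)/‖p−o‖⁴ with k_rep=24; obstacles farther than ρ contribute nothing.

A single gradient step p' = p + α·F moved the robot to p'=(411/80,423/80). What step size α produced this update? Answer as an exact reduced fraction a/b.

F_att = 1·(g−p) = 1·(-18,-15) = (-18.0000,-15.0000)
o1: d²=25 > ρ²=15 → inactive
o2: d²=82 > ρ²=15 → inactive
o3: d²=8 ≤ ρ²=15; F_rep = 24·(2,2)/8² = (0.7500,0.7500)
F = F_att + ΣF_rep = (-17.2500,-14.2500)
Δp = p'−p = (-0.8625,-0.7125); α = Δx/Fx = (-69/80) / (-69/4) = 1/20
check: Δy/Fy = (-57/80) / (-57/4) = 1/20 ✓

α = 1/20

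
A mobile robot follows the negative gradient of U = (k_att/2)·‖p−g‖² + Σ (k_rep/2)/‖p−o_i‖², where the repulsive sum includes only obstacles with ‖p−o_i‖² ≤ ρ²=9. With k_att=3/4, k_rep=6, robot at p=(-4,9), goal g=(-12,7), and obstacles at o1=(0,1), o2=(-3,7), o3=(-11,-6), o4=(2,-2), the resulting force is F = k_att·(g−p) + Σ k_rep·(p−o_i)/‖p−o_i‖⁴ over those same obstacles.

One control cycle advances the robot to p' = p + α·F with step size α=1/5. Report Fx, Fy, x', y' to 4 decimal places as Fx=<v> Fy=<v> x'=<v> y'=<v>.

Fx=-6.2400 Fy=-1.0200 x'=-5.2480 y'=8.7960

F_att = 3/4·(g−p) = 3/4·(-8,-2) = (-6.0000,-1.5000)
o1: d²=80 > ρ²=9 → inactive
o2: d²=5 ≤ ρ²=9; F_rep = 6·(-1,2)/5² = (-0.2400,0.4800)
o3: d²=274 > ρ²=9 → inactive
o4: d²=157 > ρ²=9 → inactive
F = F_att + ΣF_rep = (-6.2400,-1.0200)
p' = p + 1/5·F = (-5.2480,8.7960)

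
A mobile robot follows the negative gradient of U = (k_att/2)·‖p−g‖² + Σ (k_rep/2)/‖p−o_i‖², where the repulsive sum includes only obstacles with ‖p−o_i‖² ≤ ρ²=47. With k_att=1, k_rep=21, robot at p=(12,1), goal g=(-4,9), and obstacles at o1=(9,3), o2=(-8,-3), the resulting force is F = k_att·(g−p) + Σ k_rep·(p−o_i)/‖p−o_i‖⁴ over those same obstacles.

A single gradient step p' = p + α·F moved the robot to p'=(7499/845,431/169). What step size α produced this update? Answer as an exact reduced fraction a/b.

F_att = 1·(g−p) = 1·(-16,8) = (-16.0000,8.0000)
o1: d²=13 ≤ ρ²=47; F_rep = 21·(3,-2)/13² = (0.3728,-0.2485)
o2: d²=416 > ρ²=47 → inactive
F = F_att + ΣF_rep = (-15.6272,7.7515)
Δp = p'−p = (-3.1254,1.5503); α = Δx/Fx = (-2641/845) / (-2641/169) = 1/5
check: Δy/Fy = (262/169) / (1310/169) = 1/5 ✓

α = 1/5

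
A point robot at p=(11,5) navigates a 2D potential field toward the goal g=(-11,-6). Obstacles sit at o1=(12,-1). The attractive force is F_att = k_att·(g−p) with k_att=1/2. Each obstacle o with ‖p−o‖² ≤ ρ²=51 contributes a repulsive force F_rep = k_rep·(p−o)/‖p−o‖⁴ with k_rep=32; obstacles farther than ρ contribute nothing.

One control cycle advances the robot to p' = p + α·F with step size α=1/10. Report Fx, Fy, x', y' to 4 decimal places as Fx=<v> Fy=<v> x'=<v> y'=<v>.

F_att = 1/2·(g−p) = 1/2·(-22,-11) = (-11.0000,-5.5000)
o1: d²=37 ≤ ρ²=51; F_rep = 32·(-1,6)/37² = (-0.0234,0.1402)
F = F_att + ΣF_rep = (-11.0234,-5.3598)
p' = p + 1/10·F = (9.8977,4.4640)

Fx=-11.0234 Fy=-5.3598 x'=9.8977 y'=4.4640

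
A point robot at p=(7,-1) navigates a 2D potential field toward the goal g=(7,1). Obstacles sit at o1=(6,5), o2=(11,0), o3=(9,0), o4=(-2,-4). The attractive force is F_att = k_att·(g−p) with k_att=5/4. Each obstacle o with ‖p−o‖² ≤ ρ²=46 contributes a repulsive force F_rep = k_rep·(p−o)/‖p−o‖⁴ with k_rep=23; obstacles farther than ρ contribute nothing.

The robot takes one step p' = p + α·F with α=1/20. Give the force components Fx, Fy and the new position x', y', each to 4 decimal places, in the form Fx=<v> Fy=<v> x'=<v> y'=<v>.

F_att = 5/4·(g−p) = 5/4·(0,2) = (0.0000,2.5000)
o1: d²=37 ≤ ρ²=46; F_rep = 23·(1,-6)/37² = (0.0168,-0.1008)
o2: d²=17 ≤ ρ²=46; F_rep = 23·(-4,-1)/17² = (-0.3183,-0.0796)
o3: d²=5 ≤ ρ²=46; F_rep = 23·(-2,-1)/5² = (-1.8400,-0.9200)
o4: d²=90 > ρ²=46 → inactive
F = F_att + ΣF_rep = (-2.1415,1.3996)
p' = p + 1/20·F = (6.8929,-0.9300)

Fx=-2.1415 Fy=1.3996 x'=6.8929 y'=-0.9300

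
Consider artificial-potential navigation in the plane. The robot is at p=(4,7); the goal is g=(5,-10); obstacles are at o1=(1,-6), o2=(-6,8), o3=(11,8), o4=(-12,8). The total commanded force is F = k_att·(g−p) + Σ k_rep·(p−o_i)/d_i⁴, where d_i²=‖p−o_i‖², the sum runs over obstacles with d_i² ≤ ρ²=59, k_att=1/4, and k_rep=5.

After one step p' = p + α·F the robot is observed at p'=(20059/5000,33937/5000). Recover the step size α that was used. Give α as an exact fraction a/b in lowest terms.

α = 1/20

F_att = 1/4·(g−p) = 1/4·(1,-17) = (0.2500,-4.2500)
o1: d²=178 > ρ²=59 → inactive
o2: d²=101 > ρ²=59 → inactive
o3: d²=50 ≤ ρ²=59; F_rep = 5·(-7,-1)/50² = (-0.0140,-0.0020)
o4: d²=257 > ρ²=59 → inactive
F = F_att + ΣF_rep = (0.2360,-4.2520)
Δp = p'−p = (0.0118,-0.2126); α = Δx/Fx = (59/5000) / (59/250) = 1/20
check: Δy/Fy = (-1063/5000) / (-1063/250) = 1/20 ✓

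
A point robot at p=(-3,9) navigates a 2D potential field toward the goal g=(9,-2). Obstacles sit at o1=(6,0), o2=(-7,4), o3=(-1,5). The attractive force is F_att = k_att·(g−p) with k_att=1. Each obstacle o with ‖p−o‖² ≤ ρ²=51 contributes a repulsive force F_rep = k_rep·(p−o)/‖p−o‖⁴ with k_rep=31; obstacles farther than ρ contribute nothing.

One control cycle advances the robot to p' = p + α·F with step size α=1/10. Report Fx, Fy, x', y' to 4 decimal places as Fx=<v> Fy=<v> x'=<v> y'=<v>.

Fx=11.9188 Fy=-10.5978 x'=-1.8081 y'=7.9402

F_att = 1·(g−p) = 1·(12,-11) = (12.0000,-11.0000)
o1: d²=162 > ρ²=51 → inactive
o2: d²=41 ≤ ρ²=51; F_rep = 31·(4,5)/41² = (0.0738,0.0922)
o3: d²=20 ≤ ρ²=51; F_rep = 31·(-2,4)/20² = (-0.1550,0.3100)
F = F_att + ΣF_rep = (11.9188,-10.5978)
p' = p + 1/10·F = (-1.8081,7.9402)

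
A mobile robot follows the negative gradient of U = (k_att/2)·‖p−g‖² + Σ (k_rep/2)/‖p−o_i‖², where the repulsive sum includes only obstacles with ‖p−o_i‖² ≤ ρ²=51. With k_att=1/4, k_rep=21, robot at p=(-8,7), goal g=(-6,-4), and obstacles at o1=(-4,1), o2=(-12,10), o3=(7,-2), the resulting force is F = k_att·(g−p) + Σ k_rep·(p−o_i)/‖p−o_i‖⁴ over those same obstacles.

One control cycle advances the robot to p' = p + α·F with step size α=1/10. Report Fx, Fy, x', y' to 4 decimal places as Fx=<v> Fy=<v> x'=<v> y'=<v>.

F_att = 1/4·(g−p) = 1/4·(2,-11) = (0.5000,-2.7500)
o1: d²=52 > ρ²=51 → inactive
o2: d²=25 ≤ ρ²=51; F_rep = 21·(4,-3)/25² = (0.1344,-0.1008)
o3: d²=306 > ρ²=51 → inactive
F = F_att + ΣF_rep = (0.6344,-2.8508)
p' = p + 1/10·F = (-7.9366,6.7149)

Fx=0.6344 Fy=-2.8508 x'=-7.9366 y'=6.7149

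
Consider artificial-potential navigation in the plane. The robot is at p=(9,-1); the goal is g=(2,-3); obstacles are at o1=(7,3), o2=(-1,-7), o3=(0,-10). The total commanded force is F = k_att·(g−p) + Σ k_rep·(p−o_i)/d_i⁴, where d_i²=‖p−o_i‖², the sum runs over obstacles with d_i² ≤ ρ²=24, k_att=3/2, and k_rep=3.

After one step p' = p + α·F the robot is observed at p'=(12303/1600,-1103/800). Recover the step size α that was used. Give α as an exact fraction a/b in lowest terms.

F_att = 3/2·(g−p) = 3/2·(-7,-2) = (-10.5000,-3.0000)
o1: d²=20 ≤ ρ²=24; F_rep = 3·(2,-4)/20² = (0.0150,-0.0300)
o2: d²=136 > ρ²=24 → inactive
o3: d²=162 > ρ²=24 → inactive
F = F_att + ΣF_rep = (-10.4850,-3.0300)
Δp = p'−p = (-1.3106,-0.3787); α = Δx/Fx = (-2097/1600) / (-2097/200) = 1/8
check: Δy/Fy = (-303/800) / (-303/100) = 1/8 ✓

α = 1/8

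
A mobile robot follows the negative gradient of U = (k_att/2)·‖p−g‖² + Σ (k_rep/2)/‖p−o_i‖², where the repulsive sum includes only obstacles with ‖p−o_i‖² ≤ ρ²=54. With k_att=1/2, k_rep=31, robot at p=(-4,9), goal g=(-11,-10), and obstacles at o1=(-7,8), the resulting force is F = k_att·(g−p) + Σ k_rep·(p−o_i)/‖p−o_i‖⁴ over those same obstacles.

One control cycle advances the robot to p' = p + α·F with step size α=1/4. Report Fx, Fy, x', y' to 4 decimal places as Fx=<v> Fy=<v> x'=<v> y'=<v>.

Fx=-2.5700 Fy=-9.1900 x'=-4.6425 y'=6.7025

F_att = 1/2·(g−p) = 1/2·(-7,-19) = (-3.5000,-9.5000)
o1: d²=10 ≤ ρ²=54; F_rep = 31·(3,1)/10² = (0.9300,0.3100)
F = F_att + ΣF_rep = (-2.5700,-9.1900)
p' = p + 1/4·F = (-4.6425,6.7025)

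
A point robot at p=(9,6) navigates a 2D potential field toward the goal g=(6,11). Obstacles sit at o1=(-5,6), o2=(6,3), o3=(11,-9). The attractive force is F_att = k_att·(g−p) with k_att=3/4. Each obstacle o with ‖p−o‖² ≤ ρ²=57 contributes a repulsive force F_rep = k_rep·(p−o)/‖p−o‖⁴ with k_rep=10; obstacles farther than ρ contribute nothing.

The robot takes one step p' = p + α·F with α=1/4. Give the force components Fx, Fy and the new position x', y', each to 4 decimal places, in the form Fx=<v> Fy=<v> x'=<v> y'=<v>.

Fx=-2.1574 Fy=3.8426 x'=8.4606 y'=6.9606

F_att = 3/4·(g−p) = 3/4·(-3,5) = (-2.2500,3.7500)
o1: d²=196 > ρ²=57 → inactive
o2: d²=18 ≤ ρ²=57; F_rep = 10·(3,3)/18² = (0.0926,0.0926)
o3: d²=229 > ρ²=57 → inactive
F = F_att + ΣF_rep = (-2.1574,3.8426)
p' = p + 1/4·F = (8.4606,6.9606)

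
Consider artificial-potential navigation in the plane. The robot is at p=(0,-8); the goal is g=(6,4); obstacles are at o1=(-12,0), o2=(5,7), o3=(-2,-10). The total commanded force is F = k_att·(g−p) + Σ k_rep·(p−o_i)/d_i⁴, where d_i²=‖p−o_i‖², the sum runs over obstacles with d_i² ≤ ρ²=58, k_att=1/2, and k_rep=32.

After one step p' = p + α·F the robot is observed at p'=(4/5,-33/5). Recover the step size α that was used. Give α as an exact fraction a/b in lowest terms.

F_att = 1/2·(g−p) = 1/2·(6,12) = (3.0000,6.0000)
o1: d²=208 > ρ²=58 → inactive
o2: d²=250 > ρ²=58 → inactive
o3: d²=8 ≤ ρ²=58; F_rep = 32·(2,2)/8² = (1.0000,1.0000)
F = F_att + ΣF_rep = (4.0000,7.0000)
Δp = p'−p = (0.8000,1.4000); α = Δx/Fx = (4/5) / (4) = 1/5
check: Δy/Fy = (7/5) / (7) = 1/5 ✓

α = 1/5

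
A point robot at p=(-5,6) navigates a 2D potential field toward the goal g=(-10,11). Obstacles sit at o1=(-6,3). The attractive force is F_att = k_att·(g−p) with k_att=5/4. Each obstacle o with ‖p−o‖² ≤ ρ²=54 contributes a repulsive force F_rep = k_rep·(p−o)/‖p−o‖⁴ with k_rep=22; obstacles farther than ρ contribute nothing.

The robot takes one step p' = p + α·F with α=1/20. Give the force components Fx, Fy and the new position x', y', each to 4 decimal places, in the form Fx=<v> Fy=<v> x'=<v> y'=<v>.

Fx=-6.0300 Fy=6.9100 x'=-5.3015 y'=6.3455

F_att = 5/4·(g−p) = 5/4·(-5,5) = (-6.2500,6.2500)
o1: d²=10 ≤ ρ²=54; F_rep = 22·(1,3)/10² = (0.2200,0.6600)
F = F_att + ΣF_rep = (-6.0300,6.9100)
p' = p + 1/20·F = (-5.3015,6.3455)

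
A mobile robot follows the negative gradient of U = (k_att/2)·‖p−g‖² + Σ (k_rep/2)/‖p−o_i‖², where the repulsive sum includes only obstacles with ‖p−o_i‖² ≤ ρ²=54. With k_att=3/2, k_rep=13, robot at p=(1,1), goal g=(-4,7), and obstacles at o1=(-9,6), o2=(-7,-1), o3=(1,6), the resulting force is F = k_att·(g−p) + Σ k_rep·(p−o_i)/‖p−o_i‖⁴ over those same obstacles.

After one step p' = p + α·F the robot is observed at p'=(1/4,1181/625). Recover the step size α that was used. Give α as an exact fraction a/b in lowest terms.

F_att = 3/2·(g−p) = 3/2·(-5,6) = (-7.5000,9.0000)
o1: d²=125 > ρ²=54 → inactive
o2: d²=68 > ρ²=54 → inactive
o3: d²=25 ≤ ρ²=54; F_rep = 13·(0,-5)/25² = (0.0000,-0.1040)
F = F_att + ΣF_rep = (-7.5000,8.8960)
Δp = p'−p = (-0.7500,0.8896); α = Δx/Fx = (-3/4) / (-15/2) = 1/10
check: Δy/Fy = (556/625) / (1112/125) = 1/10 ✓

α = 1/10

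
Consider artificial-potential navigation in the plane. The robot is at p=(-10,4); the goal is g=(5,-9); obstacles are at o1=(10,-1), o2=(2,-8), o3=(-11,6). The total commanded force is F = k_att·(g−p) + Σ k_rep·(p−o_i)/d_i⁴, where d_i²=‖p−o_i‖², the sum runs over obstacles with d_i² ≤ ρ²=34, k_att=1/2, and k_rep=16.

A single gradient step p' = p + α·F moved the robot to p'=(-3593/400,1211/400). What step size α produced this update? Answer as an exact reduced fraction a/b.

F_att = 1/2·(g−p) = 1/2·(15,-13) = (7.5000,-6.5000)
o1: d²=425 > ρ²=34 → inactive
o2: d²=288 > ρ²=34 → inactive
o3: d²=5 ≤ ρ²=34; F_rep = 16·(1,-2)/5² = (0.6400,-1.2800)
F = F_att + ΣF_rep = (8.1400,-7.7800)
Δp = p'−p = (1.0175,-0.9725); α = Δx/Fx = (407/400) / (407/50) = 1/8
check: Δy/Fy = (-389/400) / (-389/50) = 1/8 ✓

α = 1/8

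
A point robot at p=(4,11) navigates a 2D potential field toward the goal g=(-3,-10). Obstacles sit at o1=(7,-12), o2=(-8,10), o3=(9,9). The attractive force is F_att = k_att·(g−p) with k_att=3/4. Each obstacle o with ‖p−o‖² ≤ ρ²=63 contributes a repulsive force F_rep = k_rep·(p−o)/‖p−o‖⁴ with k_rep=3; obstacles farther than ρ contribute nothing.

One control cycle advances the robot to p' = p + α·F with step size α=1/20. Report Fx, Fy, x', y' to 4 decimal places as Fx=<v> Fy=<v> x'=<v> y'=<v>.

F_att = 3/4·(g−p) = 3/4·(-7,-21) = (-5.2500,-15.7500)
o1: d²=538 > ρ²=63 → inactive
o2: d²=145 > ρ²=63 → inactive
o3: d²=29 ≤ ρ²=63; F_rep = 3·(-5,2)/29² = (-0.0178,0.0071)
F = F_att + ΣF_rep = (-5.2678,-15.7429)
p' = p + 1/20·F = (3.7366,10.2129)

Fx=-5.2678 Fy=-15.7429 x'=3.7366 y'=10.2129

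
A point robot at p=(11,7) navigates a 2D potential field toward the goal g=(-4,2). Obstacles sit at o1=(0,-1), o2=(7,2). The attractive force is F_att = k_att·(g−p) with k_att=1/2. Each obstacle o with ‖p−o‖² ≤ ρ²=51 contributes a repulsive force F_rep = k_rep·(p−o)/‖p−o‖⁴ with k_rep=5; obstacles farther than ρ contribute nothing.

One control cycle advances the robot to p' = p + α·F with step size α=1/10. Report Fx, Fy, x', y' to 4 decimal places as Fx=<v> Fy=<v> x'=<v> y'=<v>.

F_att = 1/2·(g−p) = 1/2·(-15,-5) = (-7.5000,-2.5000)
o1: d²=185 > ρ²=51 → inactive
o2: d²=41 ≤ ρ²=51; F_rep = 5·(4,5)/41² = (0.0119,0.0149)
F = F_att + ΣF_rep = (-7.4881,-2.4851)
p' = p + 1/10·F = (10.2512,6.7515)

Fx=-7.4881 Fy=-2.4851 x'=10.2512 y'=6.7515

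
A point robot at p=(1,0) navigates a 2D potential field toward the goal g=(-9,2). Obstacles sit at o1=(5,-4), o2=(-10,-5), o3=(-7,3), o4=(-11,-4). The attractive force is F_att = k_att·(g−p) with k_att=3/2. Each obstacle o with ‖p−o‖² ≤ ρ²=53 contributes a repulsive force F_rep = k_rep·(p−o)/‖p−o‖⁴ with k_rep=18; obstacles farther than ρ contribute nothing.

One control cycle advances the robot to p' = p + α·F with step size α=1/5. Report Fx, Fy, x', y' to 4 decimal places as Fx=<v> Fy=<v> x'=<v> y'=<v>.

F_att = 3/2·(g−p) = 3/2·(-10,2) = (-15.0000,3.0000)
o1: d²=32 ≤ ρ²=53; F_rep = 18·(-4,4)/32² = (-0.0703,0.0703)
o2: d²=146 > ρ²=53 → inactive
o3: d²=73 > ρ²=53 → inactive
o4: d²=160 > ρ²=53 → inactive
F = F_att + ΣF_rep = (-15.0703,3.0703)
p' = p + 1/5·F = (-2.0141,0.6141)

Fx=-15.0703 Fy=3.0703 x'=-2.0141 y'=0.6141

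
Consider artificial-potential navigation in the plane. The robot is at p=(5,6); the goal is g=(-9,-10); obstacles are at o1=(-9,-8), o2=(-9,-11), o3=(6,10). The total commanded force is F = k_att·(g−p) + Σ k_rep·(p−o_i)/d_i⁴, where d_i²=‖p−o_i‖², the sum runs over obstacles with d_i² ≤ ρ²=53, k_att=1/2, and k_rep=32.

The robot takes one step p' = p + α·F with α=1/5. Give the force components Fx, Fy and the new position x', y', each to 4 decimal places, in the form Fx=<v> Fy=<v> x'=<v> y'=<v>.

F_att = 1/2·(g−p) = 1/2·(-14,-16) = (-7.0000,-8.0000)
o1: d²=392 > ρ²=53 → inactive
o2: d²=485 > ρ²=53 → inactive
o3: d²=17 ≤ ρ²=53; F_rep = 32·(-1,-4)/17² = (-0.1107,-0.4429)
F = F_att + ΣF_rep = (-7.1107,-8.4429)
p' = p + 1/5·F = (3.5779,4.3114)

Fx=-7.1107 Fy=-8.4429 x'=3.5779 y'=4.3114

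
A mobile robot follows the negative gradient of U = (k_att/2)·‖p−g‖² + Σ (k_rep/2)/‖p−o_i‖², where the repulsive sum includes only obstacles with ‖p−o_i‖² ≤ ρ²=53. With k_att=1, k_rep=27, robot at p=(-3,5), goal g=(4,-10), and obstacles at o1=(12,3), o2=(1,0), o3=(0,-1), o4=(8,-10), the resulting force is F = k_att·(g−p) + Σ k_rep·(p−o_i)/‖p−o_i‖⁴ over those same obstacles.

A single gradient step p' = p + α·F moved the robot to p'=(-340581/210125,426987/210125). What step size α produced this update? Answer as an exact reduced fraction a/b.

α = 1/5

F_att = 1·(g−p) = 1·(7,-15) = (7.0000,-15.0000)
o1: d²=229 > ρ²=53 → inactive
o2: d²=41 ≤ ρ²=53; F_rep = 27·(-4,5)/41² = (-0.0642,0.0803)
o3: d²=45 ≤ ρ²=53; F_rep = 27·(-3,6)/45² = (-0.0400,0.0800)
o4: d²=346 > ρ²=53 → inactive
F = F_att + ΣF_rep = (6.8958,-14.8397)
Δp = p'−p = (1.3792,-2.9679); α = Δx/Fx = (289794/210125) / (289794/42025) = 1/5
check: Δy/Fy = (-623638/210125) / (-623638/42025) = 1/5 ✓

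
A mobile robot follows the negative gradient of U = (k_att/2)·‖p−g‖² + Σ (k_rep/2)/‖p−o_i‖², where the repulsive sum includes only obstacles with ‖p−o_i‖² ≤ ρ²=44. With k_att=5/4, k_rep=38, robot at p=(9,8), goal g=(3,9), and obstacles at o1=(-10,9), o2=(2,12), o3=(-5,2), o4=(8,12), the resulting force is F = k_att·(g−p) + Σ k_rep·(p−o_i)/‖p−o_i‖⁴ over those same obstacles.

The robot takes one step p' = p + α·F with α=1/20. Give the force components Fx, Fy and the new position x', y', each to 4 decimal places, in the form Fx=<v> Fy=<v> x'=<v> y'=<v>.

F_att = 5/4·(g−p) = 5/4·(-6,1) = (-7.5000,1.2500)
o1: d²=362 > ρ²=44 → inactive
o2: d²=65 > ρ²=44 → inactive
o3: d²=232 > ρ²=44 → inactive
o4: d²=17 ≤ ρ²=44; F_rep = 38·(1,-4)/17² = (0.1315,-0.5260)
F = F_att + ΣF_rep = (-7.3685,0.7240)
p' = p + 1/20·F = (8.6316,8.0362)

Fx=-7.3685 Fy=0.7240 x'=8.6316 y'=8.0362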